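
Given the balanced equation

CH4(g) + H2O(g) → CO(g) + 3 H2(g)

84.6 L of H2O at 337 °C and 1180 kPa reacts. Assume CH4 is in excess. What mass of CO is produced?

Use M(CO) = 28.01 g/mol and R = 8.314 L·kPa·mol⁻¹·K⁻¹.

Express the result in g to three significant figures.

551 g

n(H2O) = PV/RT = (1180 × 84.6) / (8.314 × 610.15) = 19.68 mol
n(CO) = (1/1) × 19.68 = 19.68 mol
m(CO) = 19.68 × 28.01 = 551.2 g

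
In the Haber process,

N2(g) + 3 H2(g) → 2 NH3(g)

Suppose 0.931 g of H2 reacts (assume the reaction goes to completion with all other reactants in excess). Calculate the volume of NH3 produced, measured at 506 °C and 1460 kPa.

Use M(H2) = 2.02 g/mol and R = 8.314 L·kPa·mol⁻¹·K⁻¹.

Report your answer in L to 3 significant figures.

1.36 L

n(H2) = 0.9310 / 2.02 = 0.4609 mol
n(NH3) = (2/3) × 0.4609 = 0.3073 mol
V = nRT/P = 0.3073 × 8.314 × 779.15 / 1460 = 1.363 L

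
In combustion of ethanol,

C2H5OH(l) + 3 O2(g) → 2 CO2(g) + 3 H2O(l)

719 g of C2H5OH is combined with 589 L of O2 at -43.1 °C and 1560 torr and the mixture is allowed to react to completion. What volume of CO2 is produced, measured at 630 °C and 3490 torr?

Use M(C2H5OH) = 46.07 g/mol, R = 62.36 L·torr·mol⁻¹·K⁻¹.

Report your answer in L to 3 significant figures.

n(C2H5OH) = 719 / 46.07 = 15.61 mol
n(O2) = PV/RT = (1560 × 589) / (62.36 × 230.05) = 64.05 mol
For 15.61 mol C2H5OH, stoichiometry requires (3/1) × 15.61 = 46.83 mol O2; 64.05 mol is available, so C2H5OH is limiting.
n(CO2) = (2/1) × 15.61 = 31.22 mol
V(CO2) = nRT/P = 31.22 × 62.36 × 903.15 / 3490 = 503.8 L

504 L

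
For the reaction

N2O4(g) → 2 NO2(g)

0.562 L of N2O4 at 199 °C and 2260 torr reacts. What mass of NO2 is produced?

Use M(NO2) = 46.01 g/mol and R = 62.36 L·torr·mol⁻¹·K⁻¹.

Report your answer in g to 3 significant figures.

3.97 g

n(N2O4) = PV/RT = (2260 × 0.562) / (62.36 × 472.15) = 0.04314 mol
n(NO2) = (2/1) × 0.04314 = 0.08628 mol
m(NO2) = 0.08628 × 46.01 = 3.970 g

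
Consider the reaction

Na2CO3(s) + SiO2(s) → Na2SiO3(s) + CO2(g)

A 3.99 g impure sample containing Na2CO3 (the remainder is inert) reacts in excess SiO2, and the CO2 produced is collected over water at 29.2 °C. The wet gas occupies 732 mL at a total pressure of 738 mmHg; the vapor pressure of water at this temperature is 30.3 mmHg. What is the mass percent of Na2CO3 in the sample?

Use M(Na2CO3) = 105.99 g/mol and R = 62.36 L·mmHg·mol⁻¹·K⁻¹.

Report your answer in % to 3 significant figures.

P(CO2) = 738 − 30.3 = 707.7 mmHg
n(CO2) = PV/RT = (707.7 × 0.7320) / (62.36 × 302.35) = 0.02748 mol
n(Na2CO3) = (1/1) × 0.02748 = 0.02748 mol
m(Na2CO3) = 0.02748 × 105.99 = 2.913 g
%Na2CO3 = 2.913 / 3.99 × 100 = 73.01%

73.0 %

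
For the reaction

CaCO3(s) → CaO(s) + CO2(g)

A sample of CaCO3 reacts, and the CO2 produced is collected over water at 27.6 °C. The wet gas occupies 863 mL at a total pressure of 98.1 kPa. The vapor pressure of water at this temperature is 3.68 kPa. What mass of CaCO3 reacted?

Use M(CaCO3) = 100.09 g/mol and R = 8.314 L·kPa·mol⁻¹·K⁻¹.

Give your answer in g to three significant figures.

3.26 g

P(CO2) = 98.1 − 3.68 = 94.42 kPa
n(CO2) = PV/RT = (94.42 × 0.8630) / (8.314 × 300.75) = 0.03259 mol
n(CaCO3) = (1/1) × 0.03259 = 0.03259 mol
m(CaCO3) = 0.03259 × 100.09 = 3.262 g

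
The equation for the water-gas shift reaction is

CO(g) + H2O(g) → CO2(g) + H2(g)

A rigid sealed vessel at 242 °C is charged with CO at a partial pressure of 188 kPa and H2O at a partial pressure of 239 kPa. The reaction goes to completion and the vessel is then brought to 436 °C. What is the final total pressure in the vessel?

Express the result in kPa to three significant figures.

Because the vessel is rigid and T is held at 242 °C, work the stoichiometry in partial pressures (P_i = n_iRT/V).
P(H2O) required for 188 kPa of CO = (1/1) × 188 = 188.0 kPa; available 239 kPa, so CO is limiting.
P(H2O) remaining = 239 − (1/1) × 188 = 51.00 kPa
P(gaseous products) = (1+1)/1 × 188 = 376.0 kPa
P_total at 242 °C = 51.00 + 376.0 = 427.0 kPa
Scaling to 436 °C: P = 427.0 × 709.15/515.15 = 587.8 kPa

588 kPa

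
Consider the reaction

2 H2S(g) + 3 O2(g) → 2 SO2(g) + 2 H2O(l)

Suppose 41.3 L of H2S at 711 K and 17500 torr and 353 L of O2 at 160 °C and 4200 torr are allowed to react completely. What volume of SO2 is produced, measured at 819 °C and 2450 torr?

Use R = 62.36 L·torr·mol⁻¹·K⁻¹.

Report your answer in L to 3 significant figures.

453 L

n(H2S) = PV/RT = (17500 × 41.3) / (62.36 × 711) = 16.30 mol
n(O2) = PV/RT = (4200 × 353) / (62.36 × 433.15) = 54.89 mol
For 16.30 mol H2S, stoichiometry requires (3/2) × 16.30 = 24.45 mol O2; 54.89 mol is available, so H2S is limiting.
n(SO2) = (2/2) × 16.30 = 16.30 mol
V(SO2) = nRT/P = 16.30 × 62.36 × 1092.15 / 2450 = 453.1 L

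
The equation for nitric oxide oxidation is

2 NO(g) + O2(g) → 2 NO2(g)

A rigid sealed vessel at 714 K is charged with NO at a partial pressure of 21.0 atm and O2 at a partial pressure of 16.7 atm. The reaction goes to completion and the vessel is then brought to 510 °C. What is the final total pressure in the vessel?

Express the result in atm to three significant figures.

29.8 atm

With V and T fixed, P_i ∝ n_i, so the mole ratios apply directly to partial pressures at 714 K.
P(O2) required for 21.0 atm of NO = (1/2) × 21.0 = 10.50 atm; available 16.7 atm, so NO is limiting.
P(O2) remaining = 16.7 − (1/2) × 21.0 = 6.200 atm
P(gaseous products) = (2)/2 × 21.0 = 21.00 atm
P_total at 714 K = 6.200 + 21.00 = 27.20 atm
Scaling to 510 °C: P = 27.20 × 783.15/714 = 29.83 atm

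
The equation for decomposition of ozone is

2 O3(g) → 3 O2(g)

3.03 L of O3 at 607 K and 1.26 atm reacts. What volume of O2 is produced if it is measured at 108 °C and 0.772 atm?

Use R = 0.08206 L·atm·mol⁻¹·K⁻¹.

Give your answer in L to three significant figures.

4.66 L

n(O3) = PV/RT = (1.26 × 3.03) / (0.08206 × 607) = 0.07665 mol
n(O2) = (3/2) × 0.07665 = 0.1150 mol
V = nRT/P = 0.1150 × 0.08206 × 381.15 / 0.772 = 4.659 L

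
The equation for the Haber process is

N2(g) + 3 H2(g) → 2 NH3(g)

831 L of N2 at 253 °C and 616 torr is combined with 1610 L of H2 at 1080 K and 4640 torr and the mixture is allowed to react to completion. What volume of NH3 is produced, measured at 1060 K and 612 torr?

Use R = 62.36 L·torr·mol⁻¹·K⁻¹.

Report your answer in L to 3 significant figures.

n(N2) = PV/RT = (616 × 831) / (62.36 × 526.15) = 15.60 mol
n(H2) = PV/RT = (4640 × 1610) / (62.36 × 1080) = 110.9 mol
For 15.60 mol N2, stoichiometry requires (3/1) × 15.60 = 46.80 mol H2; 110.9 mol is available, so N2 is limiting.
n(NH3) = (2/1) × 15.60 = 31.20 mol
V(NH3) = nRT/P = 31.20 × 62.36 × 1060 / 612 = 3370 L

3370 L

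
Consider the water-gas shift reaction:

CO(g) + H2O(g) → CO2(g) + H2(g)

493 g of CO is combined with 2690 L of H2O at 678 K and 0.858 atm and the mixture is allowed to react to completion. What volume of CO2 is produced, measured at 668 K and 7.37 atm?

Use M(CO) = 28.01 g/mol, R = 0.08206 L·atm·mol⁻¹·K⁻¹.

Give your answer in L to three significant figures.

131 L

n(CO) = 493 / 28.01 = 17.60 mol
n(H2O) = PV/RT = (0.858 × 2690) / (0.08206 × 678) = 41.48 mol
For 17.60 mol CO, stoichiometry requires (1/1) × 17.60 = 17.60 mol H2O; 41.48 mol is available, so CO is limiting.
n(CO2) = (1/1) × 17.60 = 17.60 mol
V(CO2) = nRT/P = 17.60 × 0.08206 × 668 / 7.37 = 130.9 L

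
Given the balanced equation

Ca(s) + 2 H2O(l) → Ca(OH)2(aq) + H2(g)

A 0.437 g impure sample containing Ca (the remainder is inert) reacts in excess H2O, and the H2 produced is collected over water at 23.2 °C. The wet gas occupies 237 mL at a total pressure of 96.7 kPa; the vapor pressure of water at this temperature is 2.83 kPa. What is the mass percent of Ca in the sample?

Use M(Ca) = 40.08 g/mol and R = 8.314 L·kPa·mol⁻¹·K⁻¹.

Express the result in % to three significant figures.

82.8 %

P(H2) = 96.7 − 2.83 = 93.87 kPa
n(H2) = PV/RT = (93.87 × 0.2370) / (8.314 × 296.35) = 0.009029 mol
n(Ca) = (1/1) × 0.009029 = 0.009029 mol
m(Ca) = 0.009029 × 40.08 = 0.3619 g
%Ca = 0.3619 / 0.437 × 100 = 82.81%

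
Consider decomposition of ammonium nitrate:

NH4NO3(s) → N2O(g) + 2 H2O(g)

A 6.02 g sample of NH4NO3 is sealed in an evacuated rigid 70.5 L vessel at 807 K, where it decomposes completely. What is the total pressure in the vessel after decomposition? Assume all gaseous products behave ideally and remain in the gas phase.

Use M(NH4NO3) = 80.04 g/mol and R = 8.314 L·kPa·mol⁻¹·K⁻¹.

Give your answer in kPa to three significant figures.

21.5 kPa

n(NH4NO3) = 6.02 / 80.04 = 0.07521 mol
n(gas produced) = (3/1) × 0.07521 = 0.2256 mol
P = nRT/V = 0.2256 × 8.314 × 807 / 70.5 = 21.47 kPa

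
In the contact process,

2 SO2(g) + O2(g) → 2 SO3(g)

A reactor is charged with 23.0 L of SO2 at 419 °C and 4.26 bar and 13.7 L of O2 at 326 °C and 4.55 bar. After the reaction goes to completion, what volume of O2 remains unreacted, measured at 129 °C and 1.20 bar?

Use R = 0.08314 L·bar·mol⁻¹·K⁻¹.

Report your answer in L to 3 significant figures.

n(SO2) = PV/RT = (4.26 × 23.0) / (0.08314 × 692.15) = 1.703 mol
n(O2) = PV/RT = (4.55 × 13.7) / (0.08314 × 599.15) = 1.251 mol
For 1.703 mol SO2, stoichiometry requires (1/2) × 1.703 = 0.8515 mol O2; 1.251 mol is available, so SO2 is limiting.
n(O2) consumed = (1/2) × 1.703 = 0.8515 mol; remaining = 1.251 − 0.8515 = 0.3995 mol
V(O2) = nRT/P = 0.3995 × 0.08314 × 402.15 / 1.20 = 11.13 L

11.1 L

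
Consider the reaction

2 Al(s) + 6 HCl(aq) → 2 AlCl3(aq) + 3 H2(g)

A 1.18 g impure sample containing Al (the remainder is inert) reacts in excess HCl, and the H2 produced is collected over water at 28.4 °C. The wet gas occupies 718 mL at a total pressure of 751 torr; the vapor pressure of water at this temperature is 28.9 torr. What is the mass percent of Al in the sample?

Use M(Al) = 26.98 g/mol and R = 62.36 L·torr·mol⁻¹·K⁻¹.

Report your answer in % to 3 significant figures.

P(H2) = 751 − 28.9 = 722.1 torr
n(H2) = PV/RT = (722.1 × 0.7180) / (62.36 × 301.55) = 0.02757 mol
n(Al) = (2/3) × 0.02757 = 0.01838 mol
m(Al) = 0.01838 × 26.98 = 0.4959 g
%Al = 0.4959 / 1.18 × 100 = 42.03%

42.0 %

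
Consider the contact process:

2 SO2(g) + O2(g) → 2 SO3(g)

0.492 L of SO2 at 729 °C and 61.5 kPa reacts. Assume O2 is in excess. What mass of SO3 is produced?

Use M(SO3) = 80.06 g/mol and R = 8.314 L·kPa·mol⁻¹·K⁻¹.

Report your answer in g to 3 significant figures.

n(SO2) = PV/RT = (61.5 × 0.492) / (8.314 × 1002.15) = 0.003632 mol
n(SO3) = (2/2) × 0.003632 = 0.003632 mol
m(SO3) = 0.003632 × 80.06 = 0.2908 g

0.291 g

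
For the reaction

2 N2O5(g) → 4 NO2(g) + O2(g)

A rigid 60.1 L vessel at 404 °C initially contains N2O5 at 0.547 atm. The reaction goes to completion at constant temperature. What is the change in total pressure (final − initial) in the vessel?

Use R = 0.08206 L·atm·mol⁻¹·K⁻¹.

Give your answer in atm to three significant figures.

0.821 atm

At constant T and V, P ∝ n(gas): 2 mol gas → 5 mol gas.
P_final = (5/2) × 0.547 = 1.368 atm; ΔP = 1.368 − 0.547 = 0.8210 atm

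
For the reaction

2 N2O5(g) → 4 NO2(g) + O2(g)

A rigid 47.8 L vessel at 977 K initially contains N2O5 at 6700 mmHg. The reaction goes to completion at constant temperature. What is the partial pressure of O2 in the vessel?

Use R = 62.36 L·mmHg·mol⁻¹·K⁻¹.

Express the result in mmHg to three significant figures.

3350 mmHg

n(N2O5)₀ = PV/RT = (6700 × 47.8) / (62.36 × 977) = 5.257 mol
n(O2) = (1/2) × 5.257 = 2.628 mol
P(O2) = nRT/V = 2.628 × 62.36 × 977 / 47.8 = 3350 mmHg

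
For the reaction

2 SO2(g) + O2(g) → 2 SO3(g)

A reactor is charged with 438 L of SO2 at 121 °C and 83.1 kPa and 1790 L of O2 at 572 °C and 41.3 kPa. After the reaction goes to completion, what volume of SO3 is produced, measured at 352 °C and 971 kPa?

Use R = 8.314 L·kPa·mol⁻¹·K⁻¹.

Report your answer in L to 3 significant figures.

59.5 L

n(SO2) = PV/RT = (83.1 × 438) / (8.314 × 394.15) = 11.11 mol
n(O2) = PV/RT = (41.3 × 1790) / (8.314 × 845.15) = 10.52 mol
For 11.11 mol SO2, stoichiometry requires (1/2) × 11.11 = 5.555 mol O2; 10.52 mol is available, so SO2 is limiting.
n(SO3) = (2/2) × 11.11 = 11.11 mol
V(SO3) = nRT/P = 11.11 × 8.314 × 625.15 / 971 = 59.47 L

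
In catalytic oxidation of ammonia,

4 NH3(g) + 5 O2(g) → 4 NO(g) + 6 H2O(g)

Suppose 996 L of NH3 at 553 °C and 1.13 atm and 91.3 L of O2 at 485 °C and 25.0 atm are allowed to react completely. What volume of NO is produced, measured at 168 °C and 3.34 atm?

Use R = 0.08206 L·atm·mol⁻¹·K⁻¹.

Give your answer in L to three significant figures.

180 L

n(NH3) = PV/RT = (1.13 × 996) / (0.08206 × 826.15) = 16.60 mol
n(O2) = PV/RT = (25.0 × 91.3) / (0.08206 × 758.15) = 36.69 mol
For 16.60 mol NH3, stoichiometry requires (5/4) × 16.60 = 20.75 mol O2; 36.69 mol is available, so NH3 is limiting.
n(NO) = (4/4) × 16.60 = 16.60 mol
V(NO) = nRT/P = 16.60 × 0.08206 × 441.15 / 3.34 = 179.9 L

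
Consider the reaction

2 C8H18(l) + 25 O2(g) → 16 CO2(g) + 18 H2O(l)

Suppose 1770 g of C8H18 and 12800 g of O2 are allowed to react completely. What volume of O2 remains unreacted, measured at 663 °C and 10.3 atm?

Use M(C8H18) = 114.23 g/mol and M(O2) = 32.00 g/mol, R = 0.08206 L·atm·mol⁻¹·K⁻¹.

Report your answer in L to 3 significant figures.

n(C8H18) = 1770 / 114.23 = 15.50 mol
n(O2) = 12800 / 32.00 = 400.0 mol
For 15.50 mol C8H18, stoichiometry requires (25/2) × 15.50 = 193.8 mol O2; 400.0 mol is available, so C8H18 is limiting.
n(O2) consumed = (25/2) × 15.50 = 193.8 mol; remaining = 400.0 − 193.8 = 206.2 mol
V(O2) = nRT/P = 206.2 × 0.08206 × 936.15 / 10.3 = 1538 L

1540 L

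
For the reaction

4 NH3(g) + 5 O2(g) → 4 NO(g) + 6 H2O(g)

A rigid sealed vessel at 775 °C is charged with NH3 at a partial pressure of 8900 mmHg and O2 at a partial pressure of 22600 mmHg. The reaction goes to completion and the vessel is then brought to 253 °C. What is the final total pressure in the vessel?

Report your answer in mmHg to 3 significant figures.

With V and T fixed, P_i ∝ n_i, so the mole ratios apply directly to partial pressures at 775 °C.
P(O2) required for 8900 mmHg of NH3 = (5/4) × 8900 = 11120 mmHg; available 22600 mmHg, so NH3 is limiting.
P(O2) remaining = 22600 − (5/4) × 8900 = 11480 mmHg
P(gaseous products) = (4+6)/4 × 8900 = 22250 mmHg
P_total at 775 °C = 11480 + 22250 = 33730 mmHg
Scaling to 253 °C: P = 33730 × 526.15/1048.15 = 16930 mmHg

16900 mmHg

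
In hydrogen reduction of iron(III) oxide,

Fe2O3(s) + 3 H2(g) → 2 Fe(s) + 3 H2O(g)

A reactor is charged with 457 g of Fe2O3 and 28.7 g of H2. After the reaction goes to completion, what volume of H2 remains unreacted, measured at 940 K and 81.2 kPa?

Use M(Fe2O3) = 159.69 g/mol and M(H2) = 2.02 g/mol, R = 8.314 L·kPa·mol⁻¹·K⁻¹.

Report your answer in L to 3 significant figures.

541 L

n(Fe2O3) = 457 / 159.69 = 2.862 mol
n(H2) = 28.7 / 2.02 = 14.21 mol
For 2.862 mol Fe2O3, stoichiometry requires (3/1) × 2.862 = 8.586 mol H2; 14.21 mol is available, so Fe2O3 is limiting.
n(H2) consumed = (3/1) × 2.862 = 8.586 mol; remaining = 14.21 − 8.586 = 5.624 mol
V(H2) = nRT/P = 5.624 × 8.314 × 940 / 81.2 = 541.3 L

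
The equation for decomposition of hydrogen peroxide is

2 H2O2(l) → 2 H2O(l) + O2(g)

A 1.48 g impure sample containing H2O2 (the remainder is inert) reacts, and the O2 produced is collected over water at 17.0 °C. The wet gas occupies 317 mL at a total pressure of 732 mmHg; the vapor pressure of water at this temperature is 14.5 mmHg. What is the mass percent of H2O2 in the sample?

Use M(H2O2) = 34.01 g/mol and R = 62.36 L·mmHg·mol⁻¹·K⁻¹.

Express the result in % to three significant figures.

P(O2) = 732 − 14.5 = 717.5 mmHg
n(O2) = PV/RT = (717.5 × 0.3170) / (62.36 × 290.15) = 0.01257 mol
n(H2O2) = (2/1) × 0.01257 = 0.02514 mol
m(H2O2) = 0.02514 × 34.01 = 0.8550 g
%H2O2 = 0.8550 / 1.48 × 100 = 57.77%

57.8 %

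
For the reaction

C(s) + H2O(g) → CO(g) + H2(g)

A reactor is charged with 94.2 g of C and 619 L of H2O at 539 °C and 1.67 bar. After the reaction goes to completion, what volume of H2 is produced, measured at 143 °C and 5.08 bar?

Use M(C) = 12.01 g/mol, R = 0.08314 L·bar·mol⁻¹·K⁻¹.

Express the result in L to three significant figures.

53.4 L

n(C) = 94.2 / 12.01 = 7.843 mol
n(H2O) = PV/RT = (1.67 × 619) / (0.08314 × 812.15) = 15.31 mol
For 7.843 mol C, stoichiometry requires (1/1) × 7.843 = 7.843 mol H2O; 15.31 mol is available, so C is limiting.
n(H2) = (1/1) × 7.843 = 7.843 mol
V(H2) = nRT/P = 7.843 × 0.08314 × 416.15 / 5.08 = 53.42 L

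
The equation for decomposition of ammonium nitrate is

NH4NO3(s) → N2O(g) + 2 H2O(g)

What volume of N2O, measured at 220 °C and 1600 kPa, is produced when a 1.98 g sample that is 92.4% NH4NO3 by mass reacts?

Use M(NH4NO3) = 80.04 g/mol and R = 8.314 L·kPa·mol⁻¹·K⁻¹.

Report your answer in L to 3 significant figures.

mass of NH4NO3 = 1.98 × 92.4/100 = 1.830 g
n(NH4NO3) = 1.830 / 80.04 = 0.02286 mol
n(N2O) = (1/1) × 0.02286 = 0.02286 mol
V = nRT/P = 0.02286 × 8.314 × 493.15 / 1600 = 0.05858 L

0.0586 L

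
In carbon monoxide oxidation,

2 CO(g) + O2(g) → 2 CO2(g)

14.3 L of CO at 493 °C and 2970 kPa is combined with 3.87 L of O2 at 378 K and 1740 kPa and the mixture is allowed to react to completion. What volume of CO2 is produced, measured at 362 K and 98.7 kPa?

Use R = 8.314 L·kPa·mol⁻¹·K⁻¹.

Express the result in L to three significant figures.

131 L

n(CO) = PV/RT = (2970 × 14.3) / (8.314 × 766.15) = 6.668 mol
n(O2) = PV/RT = (1740 × 3.87) / (8.314 × 378) = 2.143 mol
For 6.668 mol CO, stoichiometry requires (1/2) × 6.668 = 3.334 mol O2; 2.143 mol is available, so O2 is limiting.
n(CO2) = (2/1) × 2.143 = 4.286 mol
V(CO2) = nRT/P = 4.286 × 8.314 × 362 / 98.7 = 130.7 L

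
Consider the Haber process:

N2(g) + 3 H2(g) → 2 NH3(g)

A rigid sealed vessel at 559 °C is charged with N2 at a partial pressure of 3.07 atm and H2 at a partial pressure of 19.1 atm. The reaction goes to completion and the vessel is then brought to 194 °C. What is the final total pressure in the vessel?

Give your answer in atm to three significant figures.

At constant V, partial pressures at 559 °C are proportional to moles, so apply stoichiometry directly to pressures.
P(H2) required for 3.07 atm of N2 = (3/1) × 3.07 = 9.210 atm; available 19.1 atm, so N2 is limiting.
P(H2) remaining = 19.1 − (3/1) × 3.07 = 9.890 atm
P(gaseous products) = (2)/1 × 3.07 = 6.140 atm
P_total at 559 °C = 9.890 + 6.140 = 16.03 atm
Scaling to 194 °C: P = 16.03 × 467.15/832.15 = 8.999 atm

9.00 atm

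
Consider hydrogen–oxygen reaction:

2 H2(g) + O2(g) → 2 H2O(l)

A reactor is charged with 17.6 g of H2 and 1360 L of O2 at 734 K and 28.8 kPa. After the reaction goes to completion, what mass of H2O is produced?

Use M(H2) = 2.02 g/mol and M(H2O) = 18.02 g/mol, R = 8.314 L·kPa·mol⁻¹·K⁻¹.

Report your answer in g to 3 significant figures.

n(H2) = 17.6 / 2.02 = 8.713 mol
n(O2) = PV/RT = (28.8 × 1360) / (8.314 × 734) = 6.418 mol
For 8.713 mol H2, stoichiometry requires (1/2) × 8.713 = 4.356 mol O2; 6.418 mol is available, so H2 is limiting.
n(H2O) = (2/2) × 8.713 = 8.713 mol
m(H2O) = 8.713 × 18.02 = 157.0 g

157 g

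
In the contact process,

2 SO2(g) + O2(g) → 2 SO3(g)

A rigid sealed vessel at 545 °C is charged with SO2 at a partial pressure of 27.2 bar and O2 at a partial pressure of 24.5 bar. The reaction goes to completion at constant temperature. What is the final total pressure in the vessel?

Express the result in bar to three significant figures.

Because the vessel is rigid and T is held at 545 °C, work the stoichiometry in partial pressures (P_i = n_iRT/V).
P(O2) required for 27.2 bar of SO2 = (1/2) × 27.2 = 13.60 bar; available 24.5 bar, so SO2 is limiting.
P(O2) remaining = 24.5 − (1/2) × 27.2 = 10.90 bar
P(gaseous products) = (2)/2 × 27.2 = 27.20 bar
P_total at 545 °C = 10.90 + 27.20 = 38.10 bar

38.1 bar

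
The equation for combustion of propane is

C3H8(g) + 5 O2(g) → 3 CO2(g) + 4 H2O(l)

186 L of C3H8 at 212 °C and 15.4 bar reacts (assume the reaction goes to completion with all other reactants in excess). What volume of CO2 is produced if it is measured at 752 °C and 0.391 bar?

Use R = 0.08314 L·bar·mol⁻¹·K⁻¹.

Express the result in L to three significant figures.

46400 L

n(C3H8) = PV/RT = (15.4 × 186) / (0.08314 × 485.15) = 71.01 mol
n(CO2) = (3/1) × 71.01 = 213.0 mol
V = nRT/P = 213.0 × 0.08314 × 1025.15 / 0.391 = 46430 L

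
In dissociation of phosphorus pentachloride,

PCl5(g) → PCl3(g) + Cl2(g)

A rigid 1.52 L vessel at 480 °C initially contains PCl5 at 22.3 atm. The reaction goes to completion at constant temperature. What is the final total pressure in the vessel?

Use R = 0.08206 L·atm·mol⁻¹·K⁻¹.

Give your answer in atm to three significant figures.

44.6 atm

Since T and V are fixed, P_final/P_initial = n_final/n_initial = 2/1.
P_final = (2/1) × 22.3 = 44.60 atm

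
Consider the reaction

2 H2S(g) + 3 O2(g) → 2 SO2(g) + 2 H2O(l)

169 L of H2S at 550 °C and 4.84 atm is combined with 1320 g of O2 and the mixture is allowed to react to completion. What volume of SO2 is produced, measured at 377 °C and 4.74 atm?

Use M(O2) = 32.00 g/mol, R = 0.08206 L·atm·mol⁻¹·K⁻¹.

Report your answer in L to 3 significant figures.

136 L

n(H2S) = PV/RT = (4.84 × 169) / (0.08206 × 823.15) = 12.11 mol
n(O2) = 1320 / 32.00 = 41.25 mol
For 12.11 mol H2S, stoichiometry requires (3/2) × 12.11 = 18.16 mol O2; 41.25 mol is available, so H2S is limiting.
n(SO2) = (2/2) × 12.11 = 12.11 mol
V(SO2) = nRT/P = 12.11 × 0.08206 × 650.15 / 4.74 = 136.3 L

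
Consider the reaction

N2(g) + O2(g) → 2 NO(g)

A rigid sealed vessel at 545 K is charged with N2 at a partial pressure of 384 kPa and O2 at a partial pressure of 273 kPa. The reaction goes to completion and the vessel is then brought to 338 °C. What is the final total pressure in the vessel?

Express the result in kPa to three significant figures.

737 kPa

Because the vessel is rigid and T is held at 545 K, work the stoichiometry in partial pressures (P_i = n_iRT/V).
P(O2) required for 384 kPa of N2 = (1/1) × 384 = 384.0 kPa; available 273 kPa, so O2 is limiting.
P(N2) remaining = 384 − (1/1) × 273 = 111.0 kPa
P(gaseous products) = (2)/1 × 273 = 546.0 kPa
P_total at 545 K = 111.0 + 546.0 = 657.0 kPa
Scaling to 338 °C: P = 657.0 × 611.15/545 = 736.7 kPa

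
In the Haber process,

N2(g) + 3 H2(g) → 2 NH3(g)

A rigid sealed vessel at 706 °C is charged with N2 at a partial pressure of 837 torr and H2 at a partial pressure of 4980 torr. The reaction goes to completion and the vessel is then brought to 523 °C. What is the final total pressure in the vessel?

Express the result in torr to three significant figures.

With V and T fixed, P_i ∝ n_i, so the mole ratios apply directly to partial pressures at 706 °C.
P(H2) required for 837 torr of N2 = (3/1) × 837 = 2511 torr; available 4980 torr, so N2 is limiting.
P(H2) remaining = 4980 − (3/1) × 837 = 2469 torr
P(gaseous products) = (2)/1 × 837 = 1674 torr
P_total at 706 °C = 2469 + 1674 = 4143 torr
Scaling to 523 °C: P = 4143 × 796.15/979.15 = 3369 torr

3370 torr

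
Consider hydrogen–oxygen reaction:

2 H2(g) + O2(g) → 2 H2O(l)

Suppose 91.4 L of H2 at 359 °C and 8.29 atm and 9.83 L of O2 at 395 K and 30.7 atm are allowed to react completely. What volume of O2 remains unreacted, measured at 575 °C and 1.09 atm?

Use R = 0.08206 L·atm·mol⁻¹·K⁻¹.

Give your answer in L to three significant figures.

n(H2) = PV/RT = (8.29 × 91.4) / (0.08206 × 632.15) = 14.61 mol
n(O2) = PV/RT = (30.7 × 9.83) / (0.08206 × 395) = 9.310 mol
For 14.61 mol H2, stoichiometry requires (1/2) × 14.61 = 7.305 mol O2; 9.310 mol is available, so H2 is limiting.
n(O2) consumed = (1/2) × 14.61 = 7.305 mol; remaining = 9.310 − 7.305 = 2.005 mol
V(O2) = nRT/P = 2.005 × 0.08206 × 848.15 / 1.09 = 128.0 L

128 L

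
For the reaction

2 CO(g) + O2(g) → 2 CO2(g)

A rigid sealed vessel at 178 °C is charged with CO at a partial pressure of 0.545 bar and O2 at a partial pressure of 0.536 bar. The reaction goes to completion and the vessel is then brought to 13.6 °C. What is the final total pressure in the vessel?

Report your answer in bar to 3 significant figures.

With V and T fixed, P_i ∝ n_i, so the mole ratios apply directly to partial pressures at 178 °C.
P(O2) required for 0.545 bar of CO = (1/2) × 0.545 = 0.2725 bar; available 0.536 bar, so CO is limiting.
P(O2) remaining = 0.536 − (1/2) × 0.545 = 0.2635 bar
P(gaseous products) = (2)/2 × 0.545 = 0.5450 bar
P_total at 178 °C = 0.2635 + 0.5450 = 0.8085 bar
Scaling to 13.6 °C: P = 0.8085 × 286.75/451.15 = 0.5139 bar

0.514 bar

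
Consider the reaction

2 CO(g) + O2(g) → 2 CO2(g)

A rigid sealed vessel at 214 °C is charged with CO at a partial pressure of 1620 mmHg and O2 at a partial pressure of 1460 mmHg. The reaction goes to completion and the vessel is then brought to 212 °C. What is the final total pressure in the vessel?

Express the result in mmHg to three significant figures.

With V and T fixed, P_i ∝ n_i, so the mole ratios apply directly to partial pressures at 214 °C.
P(O2) required for 1620 mmHg of CO = (1/2) × 1620 = 810.0 mmHg; available 1460 mmHg, so CO is limiting.
P(O2) remaining = 1460 − (1/2) × 1620 = 650.0 mmHg
P(gaseous products) = (2)/2 × 1620 = 1620 mmHg
P_total at 214 °C = 650.0 + 1620 = 2270 mmHg
Scaling to 212 °C: P = 2270 × 485.15/487.15 = 2261 mmHg

2260 mmHg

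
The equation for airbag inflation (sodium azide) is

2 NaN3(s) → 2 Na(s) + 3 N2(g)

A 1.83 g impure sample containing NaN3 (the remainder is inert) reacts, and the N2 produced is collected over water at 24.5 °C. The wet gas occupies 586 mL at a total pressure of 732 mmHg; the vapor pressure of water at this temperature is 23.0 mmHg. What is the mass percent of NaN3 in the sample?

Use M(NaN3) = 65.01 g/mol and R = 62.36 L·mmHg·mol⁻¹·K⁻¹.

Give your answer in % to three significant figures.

53.0 %

P(N2) = 732 − 23.0 = 709.0 mmHg
n(N2) = PV/RT = (709.0 × 0.5860) / (62.36 × 297.65) = 0.02238 mol
n(NaN3) = (2/3) × 0.02238 = 0.01492 mol
m(NaN3) = 0.01492 × 65.01 = 0.9699 g
%NaN3 = 0.9699 / 1.83 × 100 = 53.00%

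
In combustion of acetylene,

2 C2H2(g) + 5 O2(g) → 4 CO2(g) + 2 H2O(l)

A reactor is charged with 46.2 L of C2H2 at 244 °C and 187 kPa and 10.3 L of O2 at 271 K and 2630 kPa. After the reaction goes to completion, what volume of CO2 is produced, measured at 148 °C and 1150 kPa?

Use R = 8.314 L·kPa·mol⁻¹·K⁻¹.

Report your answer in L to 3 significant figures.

12.2 L

n(C2H2) = PV/RT = (187 × 46.2) / (8.314 × 517.15) = 2.009 mol
n(O2) = PV/RT = (2630 × 10.3) / (8.314 × 271) = 12.02 mol
For 2.009 mol C2H2, stoichiometry requires (5/2) × 2.009 = 5.022 mol O2; 12.02 mol is available, so C2H2 is limiting.
n(CO2) = (4/2) × 2.009 = 4.018 mol
V(CO2) = nRT/P = 4.018 × 8.314 × 421.15 / 1150 = 12.23 L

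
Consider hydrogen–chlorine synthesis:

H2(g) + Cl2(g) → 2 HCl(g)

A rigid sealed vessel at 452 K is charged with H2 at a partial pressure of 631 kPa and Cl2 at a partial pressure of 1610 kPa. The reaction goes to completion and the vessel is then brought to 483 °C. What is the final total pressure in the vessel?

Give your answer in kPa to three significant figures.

3750 kPa

Because the vessel is rigid and T is held at 452 K, work the stoichiometry in partial pressures (P_i = n_iRT/V).
P(Cl2) required for 631 kPa of H2 = (1/1) × 631 = 631.0 kPa; available 1610 kPa, so H2 is limiting.
P(Cl2) remaining = 1610 − (1/1) × 631 = 979.0 kPa
P(gaseous products) = (2)/1 × 631 = 1262 kPa
P_total at 452 K = 979.0 + 1262 = 2241 kPa
Scaling to 483 °C: P = 2241 × 756.15/452 = 3749 kPa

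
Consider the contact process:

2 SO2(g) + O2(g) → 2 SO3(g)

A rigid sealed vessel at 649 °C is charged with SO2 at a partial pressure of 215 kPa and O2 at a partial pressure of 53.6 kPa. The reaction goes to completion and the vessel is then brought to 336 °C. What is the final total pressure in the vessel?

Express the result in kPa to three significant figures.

Because the vessel is rigid and T is held at 649 °C, work the stoichiometry in partial pressures (P_i = n_iRT/V).
P(O2) required for 215 kPa of SO2 = (1/2) × 215 = 107.5 kPa; available 53.6 kPa, so O2 is limiting.
P(SO2) remaining = 215 − (2/1) × 53.6 = 107.8 kPa
P(gaseous products) = (2)/1 × 53.6 = 107.2 kPa
P_total at 649 °C = 107.8 + 107.2 = 215.0 kPa
Scaling to 336 °C: P = 215.0 × 609.15/922.15 = 142.0 kPa

142 kPa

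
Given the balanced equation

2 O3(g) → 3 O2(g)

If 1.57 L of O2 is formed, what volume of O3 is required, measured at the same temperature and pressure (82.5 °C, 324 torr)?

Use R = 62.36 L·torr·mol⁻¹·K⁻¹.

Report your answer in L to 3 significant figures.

At constant T and P, gas volumes are in the mole ratio: V(O3) = (2/3) × 1.57 = 1.047 L

1.05 L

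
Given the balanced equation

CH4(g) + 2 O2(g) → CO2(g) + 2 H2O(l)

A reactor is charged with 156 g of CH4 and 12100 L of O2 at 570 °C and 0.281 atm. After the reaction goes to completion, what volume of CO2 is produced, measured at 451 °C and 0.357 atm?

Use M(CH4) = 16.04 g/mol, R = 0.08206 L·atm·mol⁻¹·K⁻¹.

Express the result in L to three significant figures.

n(CH4) = 156 / 16.04 = 9.726 mol
n(O2) = PV/RT = (0.281 × 12100) / (0.08206 × 843.15) = 49.14 mol
For 9.726 mol CH4, stoichiometry requires (2/1) × 9.726 = 19.45 mol O2; 49.14 mol is available, so CH4 is limiting.
n(CO2) = (1/1) × 9.726 = 9.726 mol
V(CO2) = nRT/P = 9.726 × 0.08206 × 724.15 / 0.357 = 1619 L

1620 L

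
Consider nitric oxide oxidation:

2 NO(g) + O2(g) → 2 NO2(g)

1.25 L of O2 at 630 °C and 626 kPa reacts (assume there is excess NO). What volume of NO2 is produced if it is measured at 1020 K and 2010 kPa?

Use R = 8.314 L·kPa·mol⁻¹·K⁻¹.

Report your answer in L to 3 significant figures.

n(O2) = PV/RT = (626 × 1.25) / (8.314 × 903.15) = 0.1042 mol
n(NO2) = (2/1) × 0.1042 = 0.2084 mol
V = nRT/P = 0.2084 × 8.314 × 1020 / 2010 = 0.8792 L

0.879 L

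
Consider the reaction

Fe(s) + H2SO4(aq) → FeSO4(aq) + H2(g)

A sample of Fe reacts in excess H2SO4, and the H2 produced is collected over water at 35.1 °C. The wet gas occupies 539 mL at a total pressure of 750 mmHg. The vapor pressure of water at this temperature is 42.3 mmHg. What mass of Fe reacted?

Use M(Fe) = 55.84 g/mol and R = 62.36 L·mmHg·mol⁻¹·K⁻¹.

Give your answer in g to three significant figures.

P(H2) = 750 − 42.3 = 707.7 mmHg
n(H2) = PV/RT = (707.7 × 0.5390) / (62.36 × 308.25) = 0.01984 mol
n(Fe) = (1/1) × 0.01984 = 0.01984 mol
m(Fe) = 0.01984 × 55.84 = 1.108 g

1.11 g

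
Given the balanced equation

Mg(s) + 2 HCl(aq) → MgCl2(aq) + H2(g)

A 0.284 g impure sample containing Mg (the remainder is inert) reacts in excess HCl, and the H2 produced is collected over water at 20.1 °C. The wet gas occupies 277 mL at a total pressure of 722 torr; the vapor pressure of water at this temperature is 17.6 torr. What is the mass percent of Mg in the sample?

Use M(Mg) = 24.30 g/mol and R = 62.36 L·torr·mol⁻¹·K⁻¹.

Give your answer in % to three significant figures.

P(H2) = 722 − 17.6 = 704.4 torr
n(H2) = PV/RT = (704.4 × 0.2770) / (62.36 × 293.25) = 0.01067 mol
n(Mg) = (1/1) × 0.01067 = 0.01067 mol
m(Mg) = 0.01067 × 24.30 = 0.2593 g
%Mg = 0.2593 / 0.284 × 100 = 91.30%

91.3 %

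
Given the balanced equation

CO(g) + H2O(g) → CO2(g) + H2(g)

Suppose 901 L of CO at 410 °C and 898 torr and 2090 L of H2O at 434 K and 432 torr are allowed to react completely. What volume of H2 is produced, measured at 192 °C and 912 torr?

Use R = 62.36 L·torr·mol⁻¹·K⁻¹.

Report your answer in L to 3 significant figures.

604 L

n(CO) = PV/RT = (898 × 901) / (62.36 × 683.15) = 18.99 mol
n(H2O) = PV/RT = (432 × 2090) / (62.36 × 434) = 33.36 mol
For 18.99 mol CO, stoichiometry requires (1/1) × 18.99 = 18.99 mol H2O; 33.36 mol is available, so CO is limiting.
n(H2) = (1/1) × 18.99 = 18.99 mol
V(H2) = nRT/P = 18.99 × 62.36 × 465.15 / 912 = 604.0 L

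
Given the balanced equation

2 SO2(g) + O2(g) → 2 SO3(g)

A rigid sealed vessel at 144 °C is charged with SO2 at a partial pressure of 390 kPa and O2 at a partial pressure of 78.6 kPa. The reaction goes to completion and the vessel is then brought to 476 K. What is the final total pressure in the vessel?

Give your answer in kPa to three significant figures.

Because the vessel is rigid and T is held at 144 °C, work the stoichiometry in partial pressures (P_i = n_iRT/V).
P(O2) required for 390 kPa of SO2 = (1/2) × 390 = 195.0 kPa; available 78.6 kPa, so O2 is limiting.
P(SO2) remaining = 390 − (2/1) × 78.6 = 232.8 kPa
P(gaseous products) = (2)/1 × 78.6 = 157.2 kPa
P_total at 144 °C = 232.8 + 157.2 = 390.0 kPa
Scaling to 476 K: P = 390.0 × 476/417.15 = 445.0 kPa

445 kPa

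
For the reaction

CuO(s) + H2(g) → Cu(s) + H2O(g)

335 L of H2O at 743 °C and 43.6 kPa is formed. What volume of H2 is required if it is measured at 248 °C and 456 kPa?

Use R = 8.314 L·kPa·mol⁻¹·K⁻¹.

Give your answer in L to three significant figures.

16.4 L

n(H2O) = PV/RT = (43.6 × 335) / (8.314 × 1016.15) = 1.729 mol
n(H2) = (1/1) × 1.729 = 1.729 mol
V = nRT/P = 1.729 × 8.314 × 521.15 / 456 = 16.43 L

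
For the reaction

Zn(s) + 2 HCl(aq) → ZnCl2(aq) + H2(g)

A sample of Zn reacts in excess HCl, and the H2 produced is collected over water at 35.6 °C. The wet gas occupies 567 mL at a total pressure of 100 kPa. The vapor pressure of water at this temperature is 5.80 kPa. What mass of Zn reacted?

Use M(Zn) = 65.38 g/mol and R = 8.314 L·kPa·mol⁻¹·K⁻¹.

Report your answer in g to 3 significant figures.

P(H2) = 100 − 5.80 = 94.20 kPa
n(H2) = PV/RT = (94.20 × 0.5670) / (8.314 × 308.75) = 0.02081 mol
n(Zn) = (1/1) × 0.02081 = 0.02081 mol
m(Zn) = 0.02081 × 65.38 = 1.361 g

1.36 g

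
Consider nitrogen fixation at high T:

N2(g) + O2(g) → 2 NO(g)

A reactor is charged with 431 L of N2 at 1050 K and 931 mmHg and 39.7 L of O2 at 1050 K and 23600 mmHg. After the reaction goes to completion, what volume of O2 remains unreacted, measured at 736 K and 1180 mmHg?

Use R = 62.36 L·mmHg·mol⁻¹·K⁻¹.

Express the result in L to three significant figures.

318 L

n(N2) = PV/RT = (931 × 431) / (62.36 × 1050) = 6.128 mol
n(O2) = PV/RT = (23600 × 39.7) / (62.36 × 1050) = 14.31 mol
For 6.128 mol N2, stoichiometry requires (1/1) × 6.128 = 6.128 mol O2; 14.31 mol is available, so N2 is limiting.
n(O2) consumed = (1/1) × 6.128 = 6.128 mol; remaining = 14.31 − 6.128 = 8.182 mol
V(O2) = nRT/P = 8.182 × 62.36 × 736 / 1180 = 318.2 L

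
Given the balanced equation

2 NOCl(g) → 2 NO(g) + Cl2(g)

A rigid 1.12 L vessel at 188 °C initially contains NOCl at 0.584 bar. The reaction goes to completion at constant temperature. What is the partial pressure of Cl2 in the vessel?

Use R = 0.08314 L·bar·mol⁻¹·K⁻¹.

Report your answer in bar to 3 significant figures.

0.292 bar

n(NOCl)₀ = PV/RT = (0.584 × 1.12) / (0.08314 × 461.15) = 0.01706 mol
n(Cl2) = (1/2) × 0.01706 = 0.008530 mol
P(Cl2) = nRT/V = 0.008530 × 0.08314 × 461.15 / 1.12 = 0.2920 bar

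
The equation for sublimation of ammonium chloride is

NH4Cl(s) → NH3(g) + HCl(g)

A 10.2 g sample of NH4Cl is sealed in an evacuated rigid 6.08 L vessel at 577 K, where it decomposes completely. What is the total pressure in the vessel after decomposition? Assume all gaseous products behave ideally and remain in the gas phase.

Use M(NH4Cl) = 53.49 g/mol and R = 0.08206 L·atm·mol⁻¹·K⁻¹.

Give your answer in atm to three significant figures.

n(NH4Cl) = 10.2 / 53.49 = 0.1907 mol
n(gas produced) = (2/1) × 0.1907 = 0.3814 mol
P = nRT/V = 0.3814 × 0.08206 × 577 / 6.08 = 2.970 atm

2.97 atm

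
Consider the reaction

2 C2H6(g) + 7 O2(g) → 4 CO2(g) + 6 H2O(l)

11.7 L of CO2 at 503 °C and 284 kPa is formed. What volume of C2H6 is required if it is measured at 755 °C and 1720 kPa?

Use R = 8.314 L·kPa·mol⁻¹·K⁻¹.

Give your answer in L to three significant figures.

n(CO2) = PV/RT = (284 × 11.7) / (8.314 × 776.15) = 0.5149 mol
n(C2H6) = (2/4) × 0.5149 = 0.2575 mol
V = nRT/P = 0.2575 × 8.314 × 1028.15 / 1720 = 1.280 L

1.28 L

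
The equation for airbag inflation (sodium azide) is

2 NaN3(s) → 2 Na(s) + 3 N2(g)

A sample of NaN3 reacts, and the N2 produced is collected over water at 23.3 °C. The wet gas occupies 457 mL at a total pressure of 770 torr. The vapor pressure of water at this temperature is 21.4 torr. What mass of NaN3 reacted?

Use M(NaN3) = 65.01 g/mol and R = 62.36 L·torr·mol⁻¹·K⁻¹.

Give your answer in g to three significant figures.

P(N2) = 770 − 21.4 = 748.6 torr
n(N2) = PV/RT = (748.6 × 0.4570) / (62.36 × 296.45) = 0.01851 mol
n(NaN3) = (2/3) × 0.01851 = 0.01234 mol
m(NaN3) = 0.01234 × 65.01 = 0.8022 g

0.802 g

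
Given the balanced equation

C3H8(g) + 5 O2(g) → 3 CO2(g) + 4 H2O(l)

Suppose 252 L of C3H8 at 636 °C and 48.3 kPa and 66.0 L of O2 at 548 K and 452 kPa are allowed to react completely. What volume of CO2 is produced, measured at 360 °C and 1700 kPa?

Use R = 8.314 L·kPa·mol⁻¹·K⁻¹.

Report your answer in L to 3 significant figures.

12.2 L

n(C3H8) = PV/RT = (48.3 × 252) / (8.314 × 909.15) = 1.610 mol
n(O2) = PV/RT = (452 × 66.0) / (8.314 × 548) = 6.548 mol
For 1.610 mol C3H8, stoichiometry requires (5/1) × 1.610 = 8.050 mol O2; 6.548 mol is available, so O2 is limiting.
n(CO2) = (3/5) × 6.548 = 3.929 mol
V(CO2) = nRT/P = 3.929 × 8.314 × 633.15 / 1700 = 12.17 L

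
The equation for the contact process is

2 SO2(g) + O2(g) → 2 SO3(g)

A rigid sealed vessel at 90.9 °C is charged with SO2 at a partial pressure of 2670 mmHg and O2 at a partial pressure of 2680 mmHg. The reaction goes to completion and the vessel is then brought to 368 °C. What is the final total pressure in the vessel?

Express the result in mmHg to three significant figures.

At constant V, partial pressures at 90.9 °C are proportional to moles, so apply stoichiometry directly to pressures.
P(O2) required for 2670 mmHg of SO2 = (1/2) × 2670 = 1335 mmHg; available 2680 mmHg, so SO2 is limiting.
P(O2) remaining = 2680 − (1/2) × 2670 = 1345 mmHg
P(gaseous products) = (2)/2 × 2670 = 2670 mmHg
P_total at 90.9 °C = 1345 + 2670 = 4015 mmHg
Scaling to 368 °C: P = 4015 × 641.15/364.05 = 7071 mmHg

7070 mmHg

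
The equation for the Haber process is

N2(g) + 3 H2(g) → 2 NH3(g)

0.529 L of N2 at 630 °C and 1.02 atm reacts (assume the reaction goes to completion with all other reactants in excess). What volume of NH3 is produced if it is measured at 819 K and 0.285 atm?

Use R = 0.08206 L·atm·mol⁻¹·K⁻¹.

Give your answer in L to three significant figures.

3.43 L

n(N2) = PV/RT = (1.02 × 0.529) / (0.08206 × 903.15) = 0.007281 mol
n(NH3) = (2/1) × 0.007281 = 0.01456 mol
V = nRT/P = 0.01456 × 0.08206 × 819 / 0.285 = 3.433 L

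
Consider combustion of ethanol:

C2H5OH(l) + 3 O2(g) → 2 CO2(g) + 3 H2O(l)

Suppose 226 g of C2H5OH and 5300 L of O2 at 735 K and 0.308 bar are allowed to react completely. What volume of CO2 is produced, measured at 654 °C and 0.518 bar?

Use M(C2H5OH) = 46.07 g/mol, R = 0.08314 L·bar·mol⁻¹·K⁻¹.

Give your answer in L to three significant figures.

n(C2H5OH) = 226 / 46.07 = 4.906 mol
n(O2) = PV/RT = (0.308 × 5300) / (0.08314 × 735) = 26.71 mol
For 4.906 mol C2H5OH, stoichiometry requires (3/1) × 4.906 = 14.72 mol O2; 26.71 mol is available, so C2H5OH is limiting.
n(CO2) = (2/1) × 4.906 = 9.812 mol
V(CO2) = nRT/P = 9.812 × 0.08314 × 927.15 / 0.518 = 1460 L

1460 L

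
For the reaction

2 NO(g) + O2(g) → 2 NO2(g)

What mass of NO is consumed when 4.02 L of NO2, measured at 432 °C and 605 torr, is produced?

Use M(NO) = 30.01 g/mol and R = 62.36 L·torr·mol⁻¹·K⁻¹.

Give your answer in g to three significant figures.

1.66 g

n(NO2) = PV/RT = (605 × 4.02) / (62.36 × 705.15) = 0.05531 mol
n(NO) = (2/2) × 0.05531 = 0.05531 mol
m(NO) = 0.05531 × 30.01 = 1.660 g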